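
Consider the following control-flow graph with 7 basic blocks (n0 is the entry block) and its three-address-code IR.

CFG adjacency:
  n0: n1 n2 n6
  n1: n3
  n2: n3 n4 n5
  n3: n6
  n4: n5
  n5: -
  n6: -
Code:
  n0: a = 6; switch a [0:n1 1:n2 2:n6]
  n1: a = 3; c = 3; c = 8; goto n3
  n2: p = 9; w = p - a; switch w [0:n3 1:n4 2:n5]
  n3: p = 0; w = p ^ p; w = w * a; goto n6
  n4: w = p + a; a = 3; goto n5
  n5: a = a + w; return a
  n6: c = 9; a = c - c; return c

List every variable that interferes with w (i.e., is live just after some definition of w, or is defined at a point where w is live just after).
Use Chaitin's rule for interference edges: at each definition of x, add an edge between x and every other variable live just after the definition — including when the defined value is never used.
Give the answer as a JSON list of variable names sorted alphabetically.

Per-block:
  n0 def {a} use ∅
  n1 def {a,c} use ∅
  n2 def {p,w} use {a}
  n3 def {p,w} use {a}
  n4 def {a,w} use {a,p}
  n5 def {a} use {a,w}
  n6 def {a,c} use ∅

Live sets:
  live n0: ∅→{a}
  live n1: ∅→{a}
  live n2: {a}→{a,p,w}
  live n3: {a}→∅
  live n4: {a,p}→{a,w}
  live n5: {a,w}→∅
  live n6: ∅→∅

Interference:
  a: {c,p,w}
  c: {a}
  p: {a,w}
  w: {a,p}

N(w) = ["a", "p"]

Answer: ["a", "p"]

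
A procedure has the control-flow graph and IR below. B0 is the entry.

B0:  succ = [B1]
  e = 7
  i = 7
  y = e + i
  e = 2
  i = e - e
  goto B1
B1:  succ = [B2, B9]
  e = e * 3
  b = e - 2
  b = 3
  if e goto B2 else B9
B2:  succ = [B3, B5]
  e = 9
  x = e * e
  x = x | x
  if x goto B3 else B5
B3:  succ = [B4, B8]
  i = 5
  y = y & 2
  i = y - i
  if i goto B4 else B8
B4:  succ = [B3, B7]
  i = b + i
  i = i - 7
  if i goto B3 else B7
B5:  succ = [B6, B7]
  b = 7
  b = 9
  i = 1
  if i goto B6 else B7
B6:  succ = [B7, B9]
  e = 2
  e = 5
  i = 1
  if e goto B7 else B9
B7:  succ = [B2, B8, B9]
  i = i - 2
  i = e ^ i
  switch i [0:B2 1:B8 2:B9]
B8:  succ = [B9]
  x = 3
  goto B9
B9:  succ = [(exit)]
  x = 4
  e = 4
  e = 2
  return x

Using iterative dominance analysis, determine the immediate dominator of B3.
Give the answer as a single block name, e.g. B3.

idom tree: B1←B0 B2←B1 B3←B2 B4←B3 B5←B2 B6←B5 B7←B2 B8←B2 B9←B1
Dom at joins:
  B2: preds {B1,B7}: {B0,B1} ∩ {B0,B1,B2,B7} = {B0,B1}; idom=B1
  B3: preds {B2,B4}: {B0,B1,B2} ∩ {B0,B1,B2,B3,B4} = {B0,B1,B2}; idom=B2
  B7: preds {B4,B5,B6}: {B0,B1,B2,B3,B4} ∩ {B0,B1,B2,B5} ∩ {B0,B1,B2,B5,B6} = {B0,B1,B2}; idom=B2
  B8: preds {B3,B7}: {B0,B1,B2,B3} ∩ {B0,B1,B2,B7} = {B0,B1,B2}; idom=B2
  B9: preds {B1,B6,B7,B8}: {B0,B1} ∩ {B0,B1,B2,B5,B6} ∩ {B0,B1,B2,B7} ∩ {B0,B1,B2,B8} = {B0,B1}; idom=B1

idom(B3) = B2

Answer: B2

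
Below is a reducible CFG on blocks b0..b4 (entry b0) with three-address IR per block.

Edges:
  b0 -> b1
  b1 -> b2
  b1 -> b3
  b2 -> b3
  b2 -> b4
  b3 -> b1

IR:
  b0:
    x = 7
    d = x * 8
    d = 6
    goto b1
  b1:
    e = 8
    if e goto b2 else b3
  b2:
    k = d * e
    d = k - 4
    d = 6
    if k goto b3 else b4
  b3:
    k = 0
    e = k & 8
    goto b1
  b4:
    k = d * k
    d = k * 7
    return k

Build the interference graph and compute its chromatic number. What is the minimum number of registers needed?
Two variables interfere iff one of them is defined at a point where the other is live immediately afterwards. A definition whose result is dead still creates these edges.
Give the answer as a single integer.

Answer: 2

Derivation:
Per-block:
  b0: {d,x} / ∅
  b1: {e} / ∅
  b2: {d,k} / {d,e}
  b3: {e,k} / ∅
  b4: {d,k} / {d,k}

Live sets:
  live b0: ∅→{d}
  live b1: {d}→{d,e}
  live b2: {d,e}→{d,k}
  live b3: {d}→{d}
  live b4: {d,k}→∅

Interfere edges:
  d↔{e,k}
  e↔{d}
  k↔{d}
  x↔∅

Colouring:
  clique {d,e} ⇒ need ≥ 2
  2-colouring: R0={d,x}  R1={e,k}
  χ = 2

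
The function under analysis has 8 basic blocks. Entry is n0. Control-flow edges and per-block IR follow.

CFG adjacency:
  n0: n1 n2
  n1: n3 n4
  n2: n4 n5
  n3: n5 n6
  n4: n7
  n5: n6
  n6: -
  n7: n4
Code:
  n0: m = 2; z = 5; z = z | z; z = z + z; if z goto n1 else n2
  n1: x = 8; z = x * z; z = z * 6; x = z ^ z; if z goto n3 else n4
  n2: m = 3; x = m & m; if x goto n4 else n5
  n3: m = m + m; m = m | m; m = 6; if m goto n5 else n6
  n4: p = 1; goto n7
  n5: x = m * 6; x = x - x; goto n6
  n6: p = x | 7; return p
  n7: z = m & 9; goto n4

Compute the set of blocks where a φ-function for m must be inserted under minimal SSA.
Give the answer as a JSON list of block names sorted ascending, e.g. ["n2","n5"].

idom tree: n1←n0 n2←n0 n3←n1 n4←n0 n5←n0 n6←n0 n7←n4
Dom at joins:
  n4: preds {n1,n2,n7}: {n0,n1} ∩ {n0,n2} ∩ {n0,n4,n7} = {n0}; idom=n0
  n5: preds {n2,n3}: {n0,n2} ∩ {n0,n1,n3} = {n0}; idom=n0
  n6: preds {n3,n5}: {n0,n1,n3} ∩ {n0,n5} = {n0}; idom=n0

Frontier:
  n4←n1: walk n1 to n0
  n4←n2: walk n2 to n0
  n4←n7: walk n7→n4 to n0
  n5←n2: walk n2 to n0
  n5←n3: walk n3→n1 to n0
  n6←n3: walk n3→n1 to n0
  n6←n5: walk n5 to n0
  n0: DF=∅
  n1: DF={n4,n5,n6}
  n2: DF={n4,n5}
  n3: DF={n5,n6}
  n4: DF={n4}
  n5: DF={n6}
  n6: DF=∅
  n7: DF={n4}

φ for m: defs {n0,n2,n3}
  DF⁺ = {n4,n5,n6}

Answer: ["n4", "n5", "n6"]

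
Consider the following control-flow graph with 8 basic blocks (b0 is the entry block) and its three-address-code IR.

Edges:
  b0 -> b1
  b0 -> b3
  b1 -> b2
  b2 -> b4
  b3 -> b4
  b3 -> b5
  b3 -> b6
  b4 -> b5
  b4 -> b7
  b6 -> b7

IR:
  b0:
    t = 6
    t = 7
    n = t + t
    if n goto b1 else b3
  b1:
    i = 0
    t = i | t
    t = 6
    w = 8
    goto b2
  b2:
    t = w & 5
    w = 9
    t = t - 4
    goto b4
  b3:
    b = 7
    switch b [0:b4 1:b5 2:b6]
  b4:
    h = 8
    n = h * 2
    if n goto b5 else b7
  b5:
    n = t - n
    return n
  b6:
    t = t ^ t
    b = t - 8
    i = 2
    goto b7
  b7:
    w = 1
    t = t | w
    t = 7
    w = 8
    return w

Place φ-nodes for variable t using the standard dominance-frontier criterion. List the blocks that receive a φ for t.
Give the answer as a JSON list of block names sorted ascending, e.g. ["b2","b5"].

idom tree: b1←b0 b2←b1 b3←b0 b4←b0 b5←b0 b6←b3 b7←b0
Dom∩ at merges:
  b4: preds {b2,b3}: {b0,b1,b2} ∩ {b0,b3} = {b0}; idom=b0
  b5: preds {b3,b4}: {b0,b3} ∩ {b0,b4} = {b0}; idom=b0
  b7: preds {b4,b6}: {b0,b4} ∩ {b0,b3,b6} = {b0}; idom=b0

Frontier:
  b4←b2: walk b2→b1 to b0
  b4←b3: walk b3 to b0
  b5←b3: walk b3 to b0
  b5←b4: walk b4 to b0
  b7←b4: walk b4 to b0
  b7←b6: walk b6→b3 to b0
  b0 → ∅
  b1 → {b4}
  b2 → {b4}
  b3 → {b4,b5,b7}
  b4 → {b5,b7}
  b5 → ∅
  b6 → {b7}
  b7 → ∅

φ for t: defs {b0,b1,b2,b6,b7}
  DF⁺ = {b4,b5,b7}

Answer: ["b4", "b5", "b7"]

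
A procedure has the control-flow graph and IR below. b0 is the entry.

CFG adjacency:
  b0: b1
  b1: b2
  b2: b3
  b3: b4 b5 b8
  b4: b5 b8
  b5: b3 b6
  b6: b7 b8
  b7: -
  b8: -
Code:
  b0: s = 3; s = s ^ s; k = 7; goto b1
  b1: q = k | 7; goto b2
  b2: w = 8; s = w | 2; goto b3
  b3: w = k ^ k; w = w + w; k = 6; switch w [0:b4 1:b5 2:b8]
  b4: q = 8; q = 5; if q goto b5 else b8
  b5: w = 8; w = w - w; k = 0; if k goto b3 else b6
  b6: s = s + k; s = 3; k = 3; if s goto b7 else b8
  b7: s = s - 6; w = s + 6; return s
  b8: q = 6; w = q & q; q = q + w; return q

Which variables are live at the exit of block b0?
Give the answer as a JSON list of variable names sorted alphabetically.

Per-block:
  b0 def {k,s} use ∅
  b1 def {q} use {k}
  b2 def {s,w} use ∅
  b3 def {k,w} use {k}
  b4 def {q} use ∅
  b5 def {k,w} use ∅
  b6 def {k,s} use {k,s}
  b7 def {s,w} use {s}
  b8 def {q,w} use ∅

Liveness:
  b0 li=∅ lo={k}
  b1 li={k} lo={k}
  b2 li={k} lo={k,s}
  b3 li={k,s} lo={s}
  b4 li={s} lo={s}
  b5 li={s} lo={k,s}
  b6 li={k,s} lo={s}
  b7 li={s} lo=∅
  b8 li=∅ lo=∅

live-out(b0) = ["k"]

Answer: ["k"]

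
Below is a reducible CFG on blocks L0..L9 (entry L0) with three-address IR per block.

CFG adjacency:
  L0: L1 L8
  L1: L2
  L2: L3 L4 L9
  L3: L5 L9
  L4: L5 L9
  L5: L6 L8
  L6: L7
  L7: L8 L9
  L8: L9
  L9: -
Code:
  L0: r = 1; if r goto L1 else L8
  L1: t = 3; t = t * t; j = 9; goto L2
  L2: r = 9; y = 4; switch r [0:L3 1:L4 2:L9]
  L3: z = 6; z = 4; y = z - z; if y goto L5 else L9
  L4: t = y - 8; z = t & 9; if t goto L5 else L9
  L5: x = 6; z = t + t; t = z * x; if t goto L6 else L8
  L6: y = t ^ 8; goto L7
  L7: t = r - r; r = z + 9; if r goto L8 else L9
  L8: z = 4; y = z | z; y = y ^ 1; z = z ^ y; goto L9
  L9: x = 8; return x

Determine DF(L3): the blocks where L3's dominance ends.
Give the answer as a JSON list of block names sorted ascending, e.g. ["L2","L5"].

Answer: ["L5", "L9"]

Derivation:
idom tree: L1←L0 L2←L1 L3←L2 L4←L2 L5←L2 L6←L5 L7←L6 L8←L0 L9←L0
Dom∩ at merges:
  L5: preds {L3,L4}: {L0,L1,L2,L3} ∩ {L0,L1,L2,L4} = {L0,L1,L2}; idom=L2
  L8: preds {L0,L5,L7}: {L0} ∩ {L0,L1,L2,L5} ∩ {L0,L1,L2,L5,L6,L7} = {L0}; idom=L0
  L9: preds {L2,L3,L4,L7,L8}: {L0,L1,L2} ∩ {L0,L1,L2,L3} ∩ {L0,L1,L2,L4} ∩ {L0,L1,L2,L5,L6,L7} ∩ {L0,L8} = {L0}; idom=L0

DF derivation:
  join L5 pred L3: L3 stop@L2
  join L5 pred L4: L4 stop@L2
  join L8 pred L0: · stop@L0
  join L8 pred L5: L5→L2→L1 stop@L0
  join L8 pred L7: L7→L6→L5→L2→L1 stop@L0
  join L9 pred L2: L2→L1 stop@L0
  join L9 pred L3: L3→L2→L1 stop@L0
  join L9 pred L4: L4→L2→L1 stop@L0
  join L9 pred L7: L7→L6→L5→L2→L1 stop@L0
  join L9 pred L8: L8 stop@L0
  L0 → ∅
  L1 → {L8,L9}
  L2 → {L8,L9}
  L3 → {L5,L9}
  L4 → {L5,L9}
  L5 → {L8,L9}
  L6 → {L8,L9}
  L7 → {L8,L9}
  L8 → {L9}
  L9 → ∅

DF(L3) = ["L5", "L9"]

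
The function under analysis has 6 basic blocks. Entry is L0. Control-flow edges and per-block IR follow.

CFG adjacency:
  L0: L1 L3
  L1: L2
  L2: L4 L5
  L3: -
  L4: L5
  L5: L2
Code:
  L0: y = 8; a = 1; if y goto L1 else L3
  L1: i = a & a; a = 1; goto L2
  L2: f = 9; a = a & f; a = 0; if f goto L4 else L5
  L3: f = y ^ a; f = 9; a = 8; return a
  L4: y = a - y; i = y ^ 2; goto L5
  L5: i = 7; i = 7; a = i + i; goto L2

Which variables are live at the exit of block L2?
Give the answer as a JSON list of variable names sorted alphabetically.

Answer: ["a", "y"]

Analysis:
def/use:
  L0: {a,y} / ∅
  L1: {a,i} / {a}
  L2: {a,f} / {a}
  L3: {a,f} / {a,y}
  L4: {i,y} / {a,y}
  L5: {a,i} / ∅

Backward fixpoint:
  L0: in=∅ out={a,y}
  L1: in={a,y} out={a,y}
  L2: in={a,y} out={a,y}
  L3: in={a,y} out=∅
  L4: in={a,y} out={y}
  L5: in={y} out={a,y}

live-out(L2) = ["a", "y"]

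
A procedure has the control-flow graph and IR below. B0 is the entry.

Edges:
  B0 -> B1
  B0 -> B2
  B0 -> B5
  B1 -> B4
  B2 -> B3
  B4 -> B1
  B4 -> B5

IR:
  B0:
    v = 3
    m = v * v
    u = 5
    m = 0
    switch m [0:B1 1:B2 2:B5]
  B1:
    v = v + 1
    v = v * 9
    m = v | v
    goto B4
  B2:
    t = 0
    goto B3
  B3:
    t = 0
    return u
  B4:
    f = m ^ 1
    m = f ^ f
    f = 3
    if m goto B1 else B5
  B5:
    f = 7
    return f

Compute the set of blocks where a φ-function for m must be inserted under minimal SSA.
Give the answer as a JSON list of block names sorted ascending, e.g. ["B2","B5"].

idom tree: B1←B0 B2←B0 B3←B2 B4←B1 B5←B0
Dom∩ at merges:
  B1: preds {B0,B4}: {B0} ∩ {B0,B1,B4} = {B0}; idom=B0
  B5: preds {B0,B4}: {B0} ∩ {B0,B1,B4} = {B0}; idom=B0

DF walk-up:
  join B1 pred B0: · stop@B0
  join B1 pred B4: B4→B1 stop@B0
  join B5 pred B0: · stop@B0
  join B5 pred B4: B4→B1 stop@B0
  B0: DF=∅
  B1: DF={B1,B5}
  B2: DF=∅
  B3: DF=∅
  B4: DF={B1,B5}
  B5: DF=∅

φ for m: defs {B0,B1,B4}
  DF⁺ = {B1,B5}

Answer: ["B1", "B5"]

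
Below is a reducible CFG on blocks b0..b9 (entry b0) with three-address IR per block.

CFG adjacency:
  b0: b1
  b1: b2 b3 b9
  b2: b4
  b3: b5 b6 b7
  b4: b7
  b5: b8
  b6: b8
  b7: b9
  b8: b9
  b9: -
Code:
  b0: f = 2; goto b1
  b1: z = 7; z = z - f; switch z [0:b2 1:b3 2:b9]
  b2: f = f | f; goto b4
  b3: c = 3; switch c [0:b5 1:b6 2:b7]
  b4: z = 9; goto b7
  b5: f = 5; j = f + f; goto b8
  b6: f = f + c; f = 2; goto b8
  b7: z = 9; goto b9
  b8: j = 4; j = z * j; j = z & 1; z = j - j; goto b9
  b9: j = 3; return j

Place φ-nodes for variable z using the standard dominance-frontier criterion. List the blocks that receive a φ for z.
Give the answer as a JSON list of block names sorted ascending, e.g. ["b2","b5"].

idom tree: b1←b0 b2←b1 b3←b1 b4←b2 b5←b3 b6←b3 b7←b1 b8←b3 b9←b1
Join-block Dom:
  b7: preds {b3,b4}: {b0,b1,b3} ∩ {b0,b1,b2,b4} = {b0,b1}; idom=b1
  b8: preds {b5,b6}: {b0,b1,b3,b5} ∩ {b0,b1,b3,b6} = {b0,b1,b3}; idom=b3
  b9: preds {b1,b7,b8}: {b0,b1} ∩ {b0,b1,b7} ∩ {b0,b1,b3,b8} = {b0,b1}; idom=b1

Frontier:
  join b7 pred b3: b3 stop@b1
  join b7 pred b4: b4→b2 stop@b1
  join b8 pred b5: b5 stop@b3
  join b8 pred b6: b6 stop@b3
  join b9 pred b1: · stop@b1
  join b9 pred b7: b7 stop@b1
  join b9 pred b8: b8→b3 stop@b1
  b0: DF=∅
  b1: DF=∅
  b2: DF={b7}
  b3: DF={b7,b9}
  b4: DF={b7}
  b5: DF={b8}
  b6: DF={b8}
  b7: DF={b9}
  b8: DF={b9}
  b9: DF=∅

φ for z: defs {b1,b4,b7,b8}
  DF⁺ = {b7,b9}

Answer: ["b7", "b9"]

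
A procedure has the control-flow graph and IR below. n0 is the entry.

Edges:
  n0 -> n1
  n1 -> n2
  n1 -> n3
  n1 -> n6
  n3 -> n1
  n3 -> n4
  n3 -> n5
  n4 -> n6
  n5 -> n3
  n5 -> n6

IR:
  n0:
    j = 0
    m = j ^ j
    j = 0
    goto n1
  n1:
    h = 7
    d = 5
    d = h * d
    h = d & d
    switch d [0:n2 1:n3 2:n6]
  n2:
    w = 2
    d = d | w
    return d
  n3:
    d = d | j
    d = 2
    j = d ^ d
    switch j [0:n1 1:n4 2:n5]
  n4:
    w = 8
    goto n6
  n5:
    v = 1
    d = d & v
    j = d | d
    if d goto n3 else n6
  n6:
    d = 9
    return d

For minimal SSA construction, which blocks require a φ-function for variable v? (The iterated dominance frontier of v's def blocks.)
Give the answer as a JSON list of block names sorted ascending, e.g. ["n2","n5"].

idom tree: n1←n0 n2←n1 n3←n1 n4←n3 n5←n3 n6←n1
Dom at joins:
  n1: preds {n0,n3}: {n0} ∩ {n0,n1,n3} = {n0}; idom=n0
  n3: preds {n1,n5}: {n0,n1} ∩ {n0,n1,n3,n5} = {n0,n1}; idom=n1
  n6: preds {n1,n4,n5}: {n0,n1} ∩ {n0,n1,n3,n4} ∩ {n0,n1,n3,n5} = {n0,n1}; idom=n1

DF derivation:
  n1←n0: walk · to n0
  n1←n3: walk n3→n1 to n0
  n3←n1: walk · to n1
  n3←n5: walk n5→n3 to n1
  n6←n1: walk · to n1
  n6←n4: walk n4→n3 to n1
  n6←n5: walk n5→n3 to n1
  n0: DF=∅
  n1: DF={n1}
  n2: DF=∅
  n3: DF={n1,n3,n6}
  n4: DF={n6}
  n5: DF={n3,n6}
  n6: DF=∅

φ for v: defs {n5}
  DF⁺ = {n1,n3,n6}

Answer: ["n1", "n3", "n6"]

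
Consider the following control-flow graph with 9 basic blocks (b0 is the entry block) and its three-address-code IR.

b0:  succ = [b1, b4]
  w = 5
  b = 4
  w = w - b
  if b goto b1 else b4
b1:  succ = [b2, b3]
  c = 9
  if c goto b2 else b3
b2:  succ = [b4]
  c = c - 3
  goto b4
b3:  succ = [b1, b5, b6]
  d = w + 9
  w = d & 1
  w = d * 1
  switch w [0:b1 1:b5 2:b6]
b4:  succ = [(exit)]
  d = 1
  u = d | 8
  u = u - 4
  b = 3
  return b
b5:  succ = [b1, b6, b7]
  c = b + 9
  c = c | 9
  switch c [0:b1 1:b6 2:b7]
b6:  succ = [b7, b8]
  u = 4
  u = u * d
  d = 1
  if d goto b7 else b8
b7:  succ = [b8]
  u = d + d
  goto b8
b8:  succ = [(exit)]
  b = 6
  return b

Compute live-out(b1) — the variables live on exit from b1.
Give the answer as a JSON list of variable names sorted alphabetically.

Answer: ["b", "c", "w"]

Analysis:
Per-block:
  b0 def {b,w} use ∅
  b1 def {c} use ∅
  b2 def {c} use {c}
  b3 def {d,w} use {w}
  b4 def {b,d,u} use ∅
  b5 def {c} use {b}
  b6 def {d,u} use {d}
  b7 def {u} use {d}
  b8 def {b} use ∅

Live sets:
  live b0: ∅→{b,w}
  live b1: {b,w}→{b,c,w}
  live b2: {c}→∅
  live b3: {b,w}→{b,d,w}
  live b4: ∅→∅
  live b5: {b,d,w}→{b,d,w}
  live b6: {d}→{d}
  live b7: {d}→∅
  live b8: ∅→∅

live-out(b1) = ["b", "c", "w"]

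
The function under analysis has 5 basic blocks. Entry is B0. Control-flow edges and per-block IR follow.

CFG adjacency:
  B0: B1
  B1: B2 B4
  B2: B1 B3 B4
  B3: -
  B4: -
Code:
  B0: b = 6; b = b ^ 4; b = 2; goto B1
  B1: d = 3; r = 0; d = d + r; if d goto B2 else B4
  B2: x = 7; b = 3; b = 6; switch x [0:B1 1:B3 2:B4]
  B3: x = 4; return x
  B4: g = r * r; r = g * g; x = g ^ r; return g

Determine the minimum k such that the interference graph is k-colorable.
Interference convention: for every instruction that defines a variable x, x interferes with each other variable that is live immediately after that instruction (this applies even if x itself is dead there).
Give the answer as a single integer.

Answer: 3

Derivation:
Block summaries:
  B0 def {b} use ∅
  B1 def {d,r} use ∅
  B2 def {b,x} use ∅
  B3 def {x} use ∅
  B4 def {g,r,x} use {r}

Liveness:
  B0: in=∅ out=∅
  B1: in=∅ out={r}
  B2: in={r} out={r}
  B3: in=∅ out=∅
  B4: in={r} out=∅

Interference:
  b — {r,x}
  d — {r}
  g — {r,x}
  r — {b,d,g,x}
  x — {b,g,r}

Chromatic number:
  {b,r,x} pairwise interfere (3-clique) ⇒ χ ≥ 3
  3-colouring: r0={r}  r1={d,x}  r2={b,g}
  χ = 3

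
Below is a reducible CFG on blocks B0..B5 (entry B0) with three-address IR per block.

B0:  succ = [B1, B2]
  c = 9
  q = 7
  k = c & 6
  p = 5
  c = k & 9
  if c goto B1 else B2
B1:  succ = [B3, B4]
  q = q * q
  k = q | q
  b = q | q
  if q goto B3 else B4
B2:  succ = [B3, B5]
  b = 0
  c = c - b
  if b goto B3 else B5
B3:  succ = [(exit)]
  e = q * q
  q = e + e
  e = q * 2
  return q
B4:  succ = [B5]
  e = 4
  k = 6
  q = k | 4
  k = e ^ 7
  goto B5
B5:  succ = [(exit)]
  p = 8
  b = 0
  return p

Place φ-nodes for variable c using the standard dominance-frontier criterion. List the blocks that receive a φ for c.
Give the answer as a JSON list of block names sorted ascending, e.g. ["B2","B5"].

idom tree: B1←B0 B2←B0 B3←B0 B4←B1 B5←B0
Dom at joins:
  B3: preds {B1,B2}: {B0,B1} ∩ {B0,B2} = {B0}; idom=B0
  B5: preds {B2,B4}: {B0,B2} ∩ {B0,B1,B4} = {B0}; idom=B0

Frontier:
  join B3 pred B1: B1 stop@B0
  join B3 pred B2: B2 stop@B0
  join B5 pred B2: B2 stop@B0
  join B5 pred B4: B4→B1 stop@B0
  DF(B0)=∅
  DF(B1)={B3,B5}
  DF(B2)={B3,B5}
  DF(B3)=∅
  DF(B4)={B5}
  DF(B5)=∅

φ for c: defs {B0,B2}
  DF⁺ = {B3,B5}

Answer: ["B3", "B5"]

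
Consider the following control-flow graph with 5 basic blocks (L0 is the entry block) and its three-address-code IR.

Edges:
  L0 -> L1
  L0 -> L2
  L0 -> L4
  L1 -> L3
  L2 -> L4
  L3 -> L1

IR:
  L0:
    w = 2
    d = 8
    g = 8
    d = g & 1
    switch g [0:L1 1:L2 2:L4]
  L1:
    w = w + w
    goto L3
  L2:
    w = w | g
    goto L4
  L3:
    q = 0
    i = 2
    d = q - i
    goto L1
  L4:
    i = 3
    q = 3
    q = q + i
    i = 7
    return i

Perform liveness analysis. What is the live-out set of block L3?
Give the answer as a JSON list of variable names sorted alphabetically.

Per-block:
  L0 def {d,g,w} use ∅
  L1 def {w} use {w}
  L2 def {w} use {g,w}
  L3 def {d,i,q} use ∅
  L4 def {i,q} use ∅

Liveness:
  live L0: ∅→{g,w}
  live L1: {w}→{w}
  live L2: {g,w}→∅
  live L3: {w}→{w}
  live L4: ∅→∅

live-out(L3) = ["w"]

Answer: ["w"]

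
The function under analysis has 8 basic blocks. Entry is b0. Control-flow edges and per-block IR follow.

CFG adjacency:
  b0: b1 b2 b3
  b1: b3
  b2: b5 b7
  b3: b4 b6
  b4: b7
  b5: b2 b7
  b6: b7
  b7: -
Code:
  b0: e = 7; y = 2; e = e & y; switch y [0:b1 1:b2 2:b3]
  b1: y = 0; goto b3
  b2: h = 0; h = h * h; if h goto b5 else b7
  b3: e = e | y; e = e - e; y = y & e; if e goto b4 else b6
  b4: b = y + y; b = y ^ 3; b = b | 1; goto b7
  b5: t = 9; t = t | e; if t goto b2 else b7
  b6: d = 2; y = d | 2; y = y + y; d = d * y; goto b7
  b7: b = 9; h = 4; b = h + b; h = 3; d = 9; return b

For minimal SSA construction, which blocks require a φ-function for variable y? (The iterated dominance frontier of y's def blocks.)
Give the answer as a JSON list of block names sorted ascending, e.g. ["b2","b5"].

Answer: ["b3", "b7"]

Analysis:
idom tree: b1←b0 b2←b0 b3←b0 b4←b3 b5←b2 b6←b3 b7←b0
Dom at joins:
  b2: preds {b0,b5}: {b0} ∩ {b0,b2,b5} = {b0}; idom=b0
  b3: preds {b0,b1}: {b0} ∩ {b0,b1} = {b0}; idom=b0
  b7: preds {b2,b4,b5,b6}: {b0,b2} ∩ {b0,b3,b4} ∩ {b0,b2,b5} ∩ {b0,b3,b6} = {b0}; idom=b0

DF walk-up:
  join b2 pred b0: · stop@b0
  join b2 pred b5: b5→b2 stop@b0
  join b3 pred b0: · stop@b0
  join b3 pred b1: b1 stop@b0
  join b7 pred b2: b2 stop@b0
  join b7 pred b4: b4→b3 stop@b0
  join b7 pred b5: b5→b2 stop@b0
  join b7 pred b6: b6→b3 stop@b0
  DF(b0)=∅
  DF(b1)={b3}
  DF(b2)={b2,b7}
  DF(b3)={b7}
  DF(b4)={b7}
  DF(b5)={b2,b7}
  DF(b6)={b7}
  DF(b7)=∅

φ for y: defs {b0,b1,b3,b6}
  DF⁺ = {b3,b7}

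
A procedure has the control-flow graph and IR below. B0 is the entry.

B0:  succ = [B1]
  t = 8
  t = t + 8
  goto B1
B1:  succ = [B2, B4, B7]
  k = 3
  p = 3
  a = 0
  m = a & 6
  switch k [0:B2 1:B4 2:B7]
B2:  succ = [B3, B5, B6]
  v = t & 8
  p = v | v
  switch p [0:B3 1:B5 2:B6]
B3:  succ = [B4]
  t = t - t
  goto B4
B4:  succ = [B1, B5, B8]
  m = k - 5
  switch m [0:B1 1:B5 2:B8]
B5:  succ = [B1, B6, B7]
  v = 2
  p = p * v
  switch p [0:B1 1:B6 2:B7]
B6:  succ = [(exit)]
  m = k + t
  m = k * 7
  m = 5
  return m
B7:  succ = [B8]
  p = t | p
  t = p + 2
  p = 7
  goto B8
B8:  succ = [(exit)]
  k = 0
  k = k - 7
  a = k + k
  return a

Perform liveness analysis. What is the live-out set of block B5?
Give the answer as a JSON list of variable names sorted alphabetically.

Answer: ["k", "p", "t"]

Analysis:
def/use:
  B0 def {t} use ∅
  B1 def {a,k,m,p} use ∅
  B2 def {p,v} use {t}
  B3 def {t} use {t}
  B4 def {m} use {k}
  B5 def {p,v} use {p}
  B6 def {m} use {k,t}
  B7 def {p,t} use {p,t}
  B8 def {a,k} use ∅

Liveness:
  B0: in=∅ out={t}
  B1: in={t} out={k,p,t}
  B2: in={k,t} out={k,p,t}
  B3: in={k,p,t} out={k,p,t}
  B4: in={k,p,t} out={k,p,t}
  B5: in={k,p,t} out={k,p,t}
  B6: in={k,t} out=∅
  B7: in={p,t} out=∅
  B8: in=∅ out=∅

live-out(B5) = ["k", "p", "t"]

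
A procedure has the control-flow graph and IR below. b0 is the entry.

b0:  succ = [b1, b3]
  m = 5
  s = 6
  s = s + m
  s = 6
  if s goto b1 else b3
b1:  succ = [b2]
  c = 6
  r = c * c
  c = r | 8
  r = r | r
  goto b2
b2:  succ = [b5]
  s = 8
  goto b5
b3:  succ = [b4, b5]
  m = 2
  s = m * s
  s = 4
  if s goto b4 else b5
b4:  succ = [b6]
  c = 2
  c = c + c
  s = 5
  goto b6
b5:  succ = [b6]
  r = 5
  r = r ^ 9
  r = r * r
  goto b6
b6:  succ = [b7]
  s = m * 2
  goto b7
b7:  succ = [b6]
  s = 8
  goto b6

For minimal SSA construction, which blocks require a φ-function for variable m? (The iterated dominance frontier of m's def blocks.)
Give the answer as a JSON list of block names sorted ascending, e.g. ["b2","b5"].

idom tree: b1←b0 b2←b1 b3←b0 b4←b3 b5←b0 b6←b0 b7←b6
Dom∩ at merges:
  b5: preds {b2,b3}: {b0,b1,b2} ∩ {b0,b3} = {b0}; idom=b0
  b6: preds {b4,b5,b7}: {b0,b3,b4} ∩ {b0,b5} ∩ {b0,b6,b7} = {b0}; idom=b0

Frontier:
  b5←b2: walk b2→b1 to b0
  b5←b3: walk b3 to b0
  b6←b4: walk b4→b3 to b0
  b6←b5: walk b5 to b0
  b6←b7: walk b7→b6 to b0
  DF(b0)=∅
  DF(b1)={b5}
  DF(b2)={b5}
  DF(b3)={b5,b6}
  DF(b4)={b6}
  DF(b5)={b6}
  DF(b6)={b6}
  DF(b7)={b6}

φ for m: defs {b0,b3}
  DF⁺ = {b5,b6}

Answer: ["b5", "b6"]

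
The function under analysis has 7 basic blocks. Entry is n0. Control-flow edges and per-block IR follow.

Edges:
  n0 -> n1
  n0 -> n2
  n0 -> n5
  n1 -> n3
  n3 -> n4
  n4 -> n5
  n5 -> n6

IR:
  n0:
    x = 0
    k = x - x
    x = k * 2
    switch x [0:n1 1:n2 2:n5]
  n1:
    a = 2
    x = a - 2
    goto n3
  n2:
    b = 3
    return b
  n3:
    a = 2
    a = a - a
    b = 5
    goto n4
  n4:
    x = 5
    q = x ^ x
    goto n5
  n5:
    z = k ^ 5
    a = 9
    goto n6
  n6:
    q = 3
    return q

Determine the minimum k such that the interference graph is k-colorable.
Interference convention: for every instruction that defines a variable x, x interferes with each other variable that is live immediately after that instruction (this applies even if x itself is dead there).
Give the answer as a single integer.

def/use:
  n0 def {k,x} use ∅
  n1 def {a,x} use ∅
  n2 def {b} use ∅
  n3 def {a,b} use ∅
  n4 def {q,x} use ∅
  n5 def {a,z} use {k}
  n6 def {q} use ∅

Liveness:
  n0: in=∅ out={k}
  n1: in={k} out={k}
  n2: in=∅ out=∅
  n3: in={k} out={k}
  n4: in={k} out={k}
  n5: in={k} out=∅
  n6: in=∅ out=∅

Conflict graph:
  a: {k}
  b: {k}
  k: {a,b,q,x}
  q: {k}
  x: {k}
  z: ∅

Colouring:
  {a,k} pairwise interfere (2-clique) ⇒ χ ≥ 2
  assign a→R1 b→R1 k→R0 q→R1 x→R1 z→R0 — no edge inside a register ⇒ χ ≤ 2
  χ = 2

Answer: 2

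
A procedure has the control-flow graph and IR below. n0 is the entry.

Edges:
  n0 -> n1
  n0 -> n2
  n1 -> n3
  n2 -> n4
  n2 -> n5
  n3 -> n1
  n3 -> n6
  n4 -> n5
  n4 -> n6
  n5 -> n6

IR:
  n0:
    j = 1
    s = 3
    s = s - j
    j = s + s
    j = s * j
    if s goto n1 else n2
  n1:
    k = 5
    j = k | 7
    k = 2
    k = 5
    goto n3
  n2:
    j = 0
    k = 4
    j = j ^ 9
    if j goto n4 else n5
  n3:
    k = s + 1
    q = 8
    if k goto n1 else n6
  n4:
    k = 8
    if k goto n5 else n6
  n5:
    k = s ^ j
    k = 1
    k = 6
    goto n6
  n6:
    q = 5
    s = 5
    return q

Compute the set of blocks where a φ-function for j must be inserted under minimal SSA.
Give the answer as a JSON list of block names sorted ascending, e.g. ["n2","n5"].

idom tree: n1←n0 n2←n0 n3←n1 n4←n2 n5←n2 n6←n0
Join-block Dom:
  n1: preds {n0,n3}: {n0} ∩ {n0,n1,n3} = {n0}; idom=n0
  n5: preds {n2,n4}: {n0,n2} ∩ {n0,n2,n4} = {n0,n2}; idom=n2
  n6: preds {n3,n4,n5}: {n0,n1,n3} ∩ {n0,n2,n4} ∩ {n0,n2,n5} = {n0}; idom=n0

DF derivation:
  n1←n0: walk · to n0
  n1←n3: walk n3→n1 to n0
  n5←n2: walk · to n2
  n5←n4: walk n4 to n2
  n6←n3: walk n3→n1 to n0
  n6←n4: walk n4→n2 to n0
  n6←n5: walk n5→n2 to n0
  DF(n0)=∅
  DF(n1)={n1,n6}
  DF(n2)={n6}
  DF(n3)={n1,n6}
  DF(n4)={n5,n6}
  DF(n5)={n6}
  DF(n6)=∅

φ for j: defs {n0,n1,n2}
  DF⁺ = {n1,n6}

Answer: ["n1", "n6"]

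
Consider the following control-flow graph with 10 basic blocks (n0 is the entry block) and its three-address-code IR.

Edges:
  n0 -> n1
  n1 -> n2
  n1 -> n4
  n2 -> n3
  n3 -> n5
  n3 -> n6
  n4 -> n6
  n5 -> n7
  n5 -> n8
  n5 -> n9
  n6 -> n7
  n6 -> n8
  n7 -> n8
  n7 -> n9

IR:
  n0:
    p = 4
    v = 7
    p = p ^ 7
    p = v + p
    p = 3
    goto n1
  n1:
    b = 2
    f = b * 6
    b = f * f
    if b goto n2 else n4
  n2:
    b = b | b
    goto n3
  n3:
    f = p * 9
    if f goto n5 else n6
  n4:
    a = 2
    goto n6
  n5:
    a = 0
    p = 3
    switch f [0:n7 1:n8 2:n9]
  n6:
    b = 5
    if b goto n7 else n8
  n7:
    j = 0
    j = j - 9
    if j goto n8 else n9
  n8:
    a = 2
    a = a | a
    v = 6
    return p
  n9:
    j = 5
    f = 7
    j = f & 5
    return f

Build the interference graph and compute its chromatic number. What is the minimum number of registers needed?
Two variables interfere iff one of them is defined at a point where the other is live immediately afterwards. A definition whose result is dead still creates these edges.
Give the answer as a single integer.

Answer: 3

Analysis:
def/use:
  n0: def={p,v} ue=∅
  n1: def={b,f} ue=∅
  n2: def={b} ue={b}
  n3: def={f} ue={p}
  n4: def={a} ue=∅
  n5: def={a,p} ue={f}
  n6: def={b} ue=∅
  n7: def={j} ue=∅
  n8: def={a,v} ue={p}
  n9: def={f,j} ue=∅

Backward fixpoint:
  n0 li=∅ lo={p}
  n1 li={p} lo={b,p}
  n2 li={b,p} lo={p}
  n3 li={p} lo={f,p}
  n4 li={p} lo={p}
  n5 li={f} lo={p}
  n6 li={p} lo={p}
  n7 li={p} lo={p}
  n8 li={p} lo=∅
  n9 li=∅ lo=∅

Interfere edges:
  a↔{f,p}
  b↔{p}
  f↔{a,j,p}
  j↔{f,p}
  p↔{a,b,f,j,v}
  v↔{p}

Registers:
  lower bound: {a,f,p} mutually conflict ⇒ χ ≥ 3
  assign a→c2 b→c1 f→c1 j→c2 p→c0 v→c1 — no edge inside a register ⇒ χ ≤ 3
  χ = 3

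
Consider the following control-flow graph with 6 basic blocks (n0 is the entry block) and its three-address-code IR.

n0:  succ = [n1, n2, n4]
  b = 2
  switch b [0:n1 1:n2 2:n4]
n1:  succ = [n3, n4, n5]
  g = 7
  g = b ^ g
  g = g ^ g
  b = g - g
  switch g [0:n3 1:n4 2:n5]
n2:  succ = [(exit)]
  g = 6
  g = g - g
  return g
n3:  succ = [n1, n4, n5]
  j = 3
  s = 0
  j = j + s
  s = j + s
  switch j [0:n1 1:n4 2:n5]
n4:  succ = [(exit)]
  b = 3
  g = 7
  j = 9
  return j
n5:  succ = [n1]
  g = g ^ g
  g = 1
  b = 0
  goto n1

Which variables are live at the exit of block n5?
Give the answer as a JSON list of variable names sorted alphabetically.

Per-block:
  n0: {b} / ∅
  n1: {b,g} / {b}
  n2: {g} / ∅
  n3: {j,s} / ∅
  n4: {b,g,j} / ∅
  n5: {b,g} / {g}

Live sets:
  n0: in=∅ out={b}
  n1: in={b} out={b,g}
  n2: in=∅ out=∅
  n3: in={b,g} out={b,g}
  n4: in=∅ out=∅
  n5: in={g} out={b}

live-out(n5) = ["b"]

Answer: ["b"]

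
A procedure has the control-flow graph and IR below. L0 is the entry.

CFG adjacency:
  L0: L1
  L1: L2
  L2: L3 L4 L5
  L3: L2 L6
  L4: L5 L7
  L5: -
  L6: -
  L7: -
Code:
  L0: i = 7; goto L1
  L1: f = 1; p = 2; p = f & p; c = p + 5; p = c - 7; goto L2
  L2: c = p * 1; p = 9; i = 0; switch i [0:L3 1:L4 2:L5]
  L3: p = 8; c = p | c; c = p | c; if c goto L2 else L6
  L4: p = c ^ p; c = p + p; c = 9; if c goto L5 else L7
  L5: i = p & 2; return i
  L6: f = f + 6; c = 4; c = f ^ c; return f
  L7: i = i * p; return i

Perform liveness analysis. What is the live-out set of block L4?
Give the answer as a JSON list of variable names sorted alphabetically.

Block summaries:
  L0 def {i} use ∅
  L1 def {c,f,p} use ∅
  L2 def {c,i,p} use {p}
  L3 def {c,p} use {c}
  L4 def {c,p} use {c,p}
  L5 def {i} use {p}
  L6 def {c,f} use {f}
  L7 def {i} use {i,p}

Live sets:
  L0 li=∅ lo=∅
  L1 li=∅ lo={f,p}
  L2 li={f,p} lo={c,f,i,p}
  L3 li={c,f} lo={f,p}
  L4 li={c,i,p} lo={i,p}
  L5 li={p} lo=∅
  L6 li={f} lo=∅
  L7 li={i,p} lo=∅

live-out(L4) = ["i", "p"]

Answer: ["i", "p"]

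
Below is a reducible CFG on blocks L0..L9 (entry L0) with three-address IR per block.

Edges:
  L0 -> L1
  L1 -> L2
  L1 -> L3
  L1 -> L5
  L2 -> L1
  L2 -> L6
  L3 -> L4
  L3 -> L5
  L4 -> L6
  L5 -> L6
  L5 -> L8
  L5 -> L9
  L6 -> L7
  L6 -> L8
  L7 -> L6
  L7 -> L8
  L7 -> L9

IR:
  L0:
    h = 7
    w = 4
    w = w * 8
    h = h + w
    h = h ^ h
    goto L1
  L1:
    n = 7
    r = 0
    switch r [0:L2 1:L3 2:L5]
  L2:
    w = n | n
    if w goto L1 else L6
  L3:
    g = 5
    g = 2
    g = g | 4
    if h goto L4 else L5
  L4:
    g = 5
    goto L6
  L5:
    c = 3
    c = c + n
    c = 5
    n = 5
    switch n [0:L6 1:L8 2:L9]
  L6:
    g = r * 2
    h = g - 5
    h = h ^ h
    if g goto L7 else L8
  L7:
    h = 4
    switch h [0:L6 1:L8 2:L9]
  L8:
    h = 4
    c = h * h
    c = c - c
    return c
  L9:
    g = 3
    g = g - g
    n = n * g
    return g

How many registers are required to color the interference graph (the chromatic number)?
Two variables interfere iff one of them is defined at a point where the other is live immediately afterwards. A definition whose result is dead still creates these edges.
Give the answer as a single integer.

def/use:
  L0: {h,w} / ∅
  L1: {n,r} / ∅
  L2: {w} / {n}
  L3: {g} / {h}
  L4: {g} / ∅
  L5: {c,n} / {n}
  L6: {g,h} / {r}
  L7: {h} / ∅
  L8: {c,h} / ∅
  L9: {g,n} / {n}

Live sets:
  L0: in=∅ out={h}
  L1: in={h} out={h,n,r}
  L2: in={h,n,r} out={h,n,r}
  L3: in={h,n,r} out={n,r}
  L4: in={n,r} out={n,r}
  L5: in={n,r} out={n,r}
  L6: in={n,r} out={n,r}
  L7: in={n,r} out={n,r}
  L8: in=∅ out=∅
  L9: in={n} out=∅

Interfere edges:
  c↔{n,r}
  g↔{h,n,r}
  h↔{g,n,r,w}
  n↔{c,g,h,r,w}
  r↔{c,g,h,n,w}
  w↔{h,n,r}

Chromatic number:
  {g,h,n,r} pairwise interfere (4-clique) ⇒ χ ≥ 4
  assign c→c2 g→c3 h→c2 n→c0 r→c1 w→c3 — no edge inside a register ⇒ χ ≤ 4
  χ = 4

Answer: 4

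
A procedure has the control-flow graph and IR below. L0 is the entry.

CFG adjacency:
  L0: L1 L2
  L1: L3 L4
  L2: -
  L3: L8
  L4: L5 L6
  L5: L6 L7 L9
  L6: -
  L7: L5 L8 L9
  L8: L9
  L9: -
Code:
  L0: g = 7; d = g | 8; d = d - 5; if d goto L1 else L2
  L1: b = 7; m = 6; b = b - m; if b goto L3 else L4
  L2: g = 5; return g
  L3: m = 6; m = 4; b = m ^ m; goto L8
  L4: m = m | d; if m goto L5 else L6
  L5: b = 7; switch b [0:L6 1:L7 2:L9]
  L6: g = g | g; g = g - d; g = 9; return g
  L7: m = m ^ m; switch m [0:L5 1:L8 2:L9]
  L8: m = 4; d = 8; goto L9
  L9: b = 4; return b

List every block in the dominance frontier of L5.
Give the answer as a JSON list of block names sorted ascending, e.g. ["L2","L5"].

Answer: ["L5", "L6", "L8", "L9"]

Derivation:
idom tree: L1←L0 L2←L0 L3←L1 L4←L1 L5←L4 L6←L4 L7←L5 L8←L1 L9←L1
Dom∩ at merges:
  L5: preds {L4,L7}: {L0,L1,L4} ∩ {L0,L1,L4,L5,L7} = {L0,L1,L4}; idom=L4
  L6: preds {L4,L5}: {L0,L1,L4} ∩ {L0,L1,L4,L5} = {L0,L1,L4}; idom=L4
  L8: preds {L3,L7}: {L0,L1,L3} ∩ {L0,L1,L4,L5,L7} = {L0,L1}; idom=L1
  L9: preds {L5,L7,L8}: {L0,L1,L4,L5} ∩ {L0,L1,L4,L5,L7} ∩ {L0,L1,L8} = {L0,L1}; idom=L1

DF derivation:
  L5←L4: walk · to L4
  L5←L7: walk L7→L5 to L4
  L6←L4: walk · to L4
  L6←L5: walk L5 to L4
  L8←L3: walk L3 to L1
  L8←L7: walk L7→L5→L4 to L1
  L9←L5: walk L5→L4 to L1
  L9←L7: walk L7→L5→L4 to L1
  L9←L8: walk L8 to L1
  L0: DF=∅
  L1: DF=∅
  L2: DF=∅
  L3: DF={L8}
  L4: DF={L8,L9}
  L5: DF={L5,L6,L8,L9}
  L6: DF=∅
  L7: DF={L5,L8,L9}
  L8: DF={L9}
  L9: DF=∅

DF(L5) = ["L5", "L6", "L8", "L9"]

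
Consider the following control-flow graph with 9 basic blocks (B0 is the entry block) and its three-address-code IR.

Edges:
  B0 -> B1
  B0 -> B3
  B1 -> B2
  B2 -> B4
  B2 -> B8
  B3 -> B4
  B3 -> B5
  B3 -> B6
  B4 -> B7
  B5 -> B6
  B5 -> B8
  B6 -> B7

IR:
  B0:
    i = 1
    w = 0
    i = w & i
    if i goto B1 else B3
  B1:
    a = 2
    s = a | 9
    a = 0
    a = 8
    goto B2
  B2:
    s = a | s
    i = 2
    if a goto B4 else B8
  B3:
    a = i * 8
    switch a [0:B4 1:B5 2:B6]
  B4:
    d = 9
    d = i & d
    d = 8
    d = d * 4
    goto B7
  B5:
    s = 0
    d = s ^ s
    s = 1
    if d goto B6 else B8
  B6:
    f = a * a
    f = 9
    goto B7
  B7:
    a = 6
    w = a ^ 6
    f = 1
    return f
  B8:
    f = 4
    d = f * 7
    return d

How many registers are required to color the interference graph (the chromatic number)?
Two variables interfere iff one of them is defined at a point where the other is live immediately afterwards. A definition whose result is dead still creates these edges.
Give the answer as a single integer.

Block summaries:
  B0 def {i,w} use ∅
  B1 def {a,s} use ∅
  B2 def {i,s} use {a,s}
  B3 def {a} use {i}
  B4 def {d} use {i}
  B5 def {d,s} use ∅
  B6 def {f} use {a}
  B7 def {a,f,w} use ∅
  B8 def {d,f} use ∅

Liveness:
  live B0: ∅→{i}
  live B1: ∅→{a,s}
  live B2: {a,s}→{i}
  live B3: {i}→{a,i}
  live B4: {i}→∅
  live B5: {a}→{a}
  live B6: {a}→∅
  live B7: ∅→∅
  live B8: ∅→∅

Conflict graph:
  a — {d,i,s}
  d — {a,i,s}
  f — ∅
  i — {a,d,w}
  s — {a,d}
  w — {i}

Colouring:
  clique {a,d,i} ⇒ need ≥ 3
  3-colouring: c0={a,f,w}  c1={d}  c2={i,s}
  χ = 3

Answer: 3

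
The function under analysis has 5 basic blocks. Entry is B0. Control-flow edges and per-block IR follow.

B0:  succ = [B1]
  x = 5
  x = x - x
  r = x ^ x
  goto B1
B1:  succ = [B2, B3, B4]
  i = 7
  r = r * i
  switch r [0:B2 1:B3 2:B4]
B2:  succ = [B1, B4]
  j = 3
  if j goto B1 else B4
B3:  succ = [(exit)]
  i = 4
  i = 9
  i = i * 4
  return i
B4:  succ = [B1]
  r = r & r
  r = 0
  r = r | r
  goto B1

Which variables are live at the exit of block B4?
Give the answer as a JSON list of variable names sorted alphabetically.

Per-block:
  B0 def {r,x} use ∅
  B1 def {i,r} use {r}
  B2 def {j} use ∅
  B3 def {i} use ∅
  B4 def {r} use {r}

Live sets:
  live B0: ∅→{r}
  live B1: {r}→{r}
  live B2: {r}→{r}
  live B3: ∅→∅
  live B4: {r}→{r}

live-out(B4) = ["r"]

Answer: ["r"]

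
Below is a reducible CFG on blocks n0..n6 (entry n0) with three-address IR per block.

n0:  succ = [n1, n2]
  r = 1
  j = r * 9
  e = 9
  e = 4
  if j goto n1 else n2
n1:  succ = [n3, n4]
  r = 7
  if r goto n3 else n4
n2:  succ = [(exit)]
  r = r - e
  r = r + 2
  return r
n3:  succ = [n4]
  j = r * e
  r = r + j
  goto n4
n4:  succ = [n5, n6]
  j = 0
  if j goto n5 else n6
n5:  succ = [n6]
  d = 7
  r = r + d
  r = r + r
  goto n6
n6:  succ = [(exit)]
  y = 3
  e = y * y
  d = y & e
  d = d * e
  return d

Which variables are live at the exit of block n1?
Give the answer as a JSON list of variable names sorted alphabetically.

Answer: ["e", "r"]

Working:
def/use:
  n0: def={e,j,r} ue=∅
  n1: def={r} ue=∅
  n2: def={r} ue={e,r}
  n3: def={j,r} ue={e,r}
  n4: def={j} ue=∅
  n5: def={d,r} ue={r}
  n6: def={d,e,y} ue=∅

Liveness:
  n0: in=∅ out={e,r}
  n1: in={e} out={e,r}
  n2: in={e,r} out=∅
  n3: in={e,r} out={r}
  n4: in={r} out={r}
  n5: in={r} out=∅
  n6: in=∅ out=∅

live-out(n1) = ["e", "r"]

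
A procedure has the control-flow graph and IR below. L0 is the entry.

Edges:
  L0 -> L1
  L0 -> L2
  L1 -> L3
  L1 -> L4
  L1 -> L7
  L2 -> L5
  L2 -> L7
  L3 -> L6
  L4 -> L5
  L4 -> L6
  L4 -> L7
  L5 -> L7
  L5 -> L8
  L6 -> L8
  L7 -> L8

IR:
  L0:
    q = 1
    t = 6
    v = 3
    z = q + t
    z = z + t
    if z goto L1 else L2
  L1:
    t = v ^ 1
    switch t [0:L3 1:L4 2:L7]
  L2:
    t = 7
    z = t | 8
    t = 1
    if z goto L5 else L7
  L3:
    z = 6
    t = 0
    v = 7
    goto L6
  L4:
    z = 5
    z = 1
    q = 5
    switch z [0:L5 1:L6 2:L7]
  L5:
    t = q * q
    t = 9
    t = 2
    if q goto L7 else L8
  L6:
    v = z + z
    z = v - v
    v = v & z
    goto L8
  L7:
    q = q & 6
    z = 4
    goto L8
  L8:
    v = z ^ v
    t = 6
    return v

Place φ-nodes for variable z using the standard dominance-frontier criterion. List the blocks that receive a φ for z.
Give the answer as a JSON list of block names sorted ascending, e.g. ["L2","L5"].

Answer: ["L5", "L6", "L7", "L8"]

Derivation:
idom tree: L1←L0 L2←L0 L3←L1 L4←L1 L5←L0 L6←L1 L7←L0 L8←L0
Join-block Dom:
  L5: preds {L2,L4}: {L0,L2} ∩ {L0,L1,L4} = {L0}; idom=L0
  L6: preds {L3,L4}: {L0,L1,L3} ∩ {L0,L1,L4} = {L0,L1}; idom=L1
  L7: preds {L1,L2,L4,L5}: {L0,L1} ∩ {L0,L2} ∩ {L0,L1,L4} ∩ {L0,L5} = {L0}; idom=L0
  L8: preds {L5,L6,L7}: {L0,L5} ∩ {L0,L1,L6} ∩ {L0,L7} = {L0}; idom=L0

DF walk-up:
  L5←L2: walk L2 to L0
  L5←L4: walk L4→L1 to L0
  L6←L3: walk L3 to L1
  L6←L4: walk L4 to L1
  L7←L1: walk L1 to L0
  L7←L2: walk L2 to L0
  L7←L4: walk L4→L1 to L0
  L7←L5: walk L5 to L0
  L8←L5: walk L5 to L0
  L8←L6: walk L6→L1 to L0
  L8←L7: walk L7 to L0
  L0 → ∅
  L1 → {L5,L7,L8}
  L2 → {L5,L7}
  L3 → {L6}
  L4 → {L5,L6,L7}
  L5 → {L7,L8}
  L6 → {L8}
  L7 → {L8}
  L8 → ∅

φ for z: defs {L0,L2,L3,L4,L6,L7}
  DF⁺ = {L5,L6,L7,L8}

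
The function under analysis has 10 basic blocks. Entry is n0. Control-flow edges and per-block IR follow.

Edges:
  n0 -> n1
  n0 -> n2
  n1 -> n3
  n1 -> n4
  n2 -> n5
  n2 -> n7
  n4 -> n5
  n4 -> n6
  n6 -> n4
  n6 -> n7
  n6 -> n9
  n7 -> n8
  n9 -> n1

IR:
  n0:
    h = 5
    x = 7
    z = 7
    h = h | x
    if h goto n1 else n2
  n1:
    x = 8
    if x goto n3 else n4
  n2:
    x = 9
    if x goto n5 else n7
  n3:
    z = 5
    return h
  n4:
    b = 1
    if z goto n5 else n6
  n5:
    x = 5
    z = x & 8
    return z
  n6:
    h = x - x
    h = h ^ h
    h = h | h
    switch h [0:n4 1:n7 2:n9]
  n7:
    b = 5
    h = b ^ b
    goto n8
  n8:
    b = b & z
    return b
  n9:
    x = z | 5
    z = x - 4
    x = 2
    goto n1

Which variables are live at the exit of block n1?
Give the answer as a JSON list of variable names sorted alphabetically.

def/use:
  n0: {h,x,z} / ∅
  n1: {x} / ∅
  n2: {x} / ∅
  n3: {z} / {h}
  n4: {b} / {z}
  n5: {x,z} / ∅
  n6: {h} / {x}
  n7: {b,h} / ∅
  n8: {b} / {b,z}
  n9: {x,z} / {z}

Live sets:
  live n0: ∅→{h,z}
  live n1: {h,z}→{h,x,z}
  live n2: {z}→{z}
  live n3: {h}→∅
  live n4: {x,z}→{x,z}
  live n5: ∅→∅
  live n6: {x,z}→{h,x,z}
  live n7: {z}→{b,z}
  live n8: {b,z}→∅
  live n9: {h,z}→{h,z}

live-out(n1) = ["h", "x", "z"]

Answer: ["h", "x", "z"]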